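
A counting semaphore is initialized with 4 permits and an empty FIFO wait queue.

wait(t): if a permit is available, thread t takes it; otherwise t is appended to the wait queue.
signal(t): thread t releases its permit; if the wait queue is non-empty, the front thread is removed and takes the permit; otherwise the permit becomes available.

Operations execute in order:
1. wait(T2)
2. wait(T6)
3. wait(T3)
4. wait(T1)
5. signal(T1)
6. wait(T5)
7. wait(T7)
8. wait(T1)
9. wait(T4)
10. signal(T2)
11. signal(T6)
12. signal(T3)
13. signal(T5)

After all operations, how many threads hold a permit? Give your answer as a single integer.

Step 1: wait(T2) -> count=3 queue=[] holders={T2}
Step 2: wait(T6) -> count=2 queue=[] holders={T2,T6}
Step 3: wait(T3) -> count=1 queue=[] holders={T2,T3,T6}
Step 4: wait(T1) -> count=0 queue=[] holders={T1,T2,T3,T6}
Step 5: signal(T1) -> count=1 queue=[] holders={T2,T3,T6}
Step 6: wait(T5) -> count=0 queue=[] holders={T2,T3,T5,T6}
Step 7: wait(T7) -> count=0 queue=[T7] holders={T2,T3,T5,T6}
Step 8: wait(T1) -> count=0 queue=[T7,T1] holders={T2,T3,T5,T6}
Step 9: wait(T4) -> count=0 queue=[T7,T1,T4] holders={T2,T3,T5,T6}
Step 10: signal(T2) -> count=0 queue=[T1,T4] holders={T3,T5,T6,T7}
Step 11: signal(T6) -> count=0 queue=[T4] holders={T1,T3,T5,T7}
Step 12: signal(T3) -> count=0 queue=[] holders={T1,T4,T5,T7}
Step 13: signal(T5) -> count=1 queue=[] holders={T1,T4,T7}
Final holders: {T1,T4,T7} -> 3 thread(s)

Answer: 3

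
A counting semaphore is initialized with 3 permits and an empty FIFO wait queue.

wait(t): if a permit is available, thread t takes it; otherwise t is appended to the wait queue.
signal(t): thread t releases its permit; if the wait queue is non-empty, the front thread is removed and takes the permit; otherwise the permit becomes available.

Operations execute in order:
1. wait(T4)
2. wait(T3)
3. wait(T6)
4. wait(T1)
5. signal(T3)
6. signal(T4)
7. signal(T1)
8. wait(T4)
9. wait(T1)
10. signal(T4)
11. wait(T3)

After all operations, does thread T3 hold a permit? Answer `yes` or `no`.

Answer: yes

Derivation:
Step 1: wait(T4) -> count=2 queue=[] holders={T4}
Step 2: wait(T3) -> count=1 queue=[] holders={T3,T4}
Step 3: wait(T6) -> count=0 queue=[] holders={T3,T4,T6}
Step 4: wait(T1) -> count=0 queue=[T1] holders={T3,T4,T6}
Step 5: signal(T3) -> count=0 queue=[] holders={T1,T4,T6}
Step 6: signal(T4) -> count=1 queue=[] holders={T1,T6}
Step 7: signal(T1) -> count=2 queue=[] holders={T6}
Step 8: wait(T4) -> count=1 queue=[] holders={T4,T6}
Step 9: wait(T1) -> count=0 queue=[] holders={T1,T4,T6}
Step 10: signal(T4) -> count=1 queue=[] holders={T1,T6}
Step 11: wait(T3) -> count=0 queue=[] holders={T1,T3,T6}
Final holders: {T1,T3,T6} -> T3 in holders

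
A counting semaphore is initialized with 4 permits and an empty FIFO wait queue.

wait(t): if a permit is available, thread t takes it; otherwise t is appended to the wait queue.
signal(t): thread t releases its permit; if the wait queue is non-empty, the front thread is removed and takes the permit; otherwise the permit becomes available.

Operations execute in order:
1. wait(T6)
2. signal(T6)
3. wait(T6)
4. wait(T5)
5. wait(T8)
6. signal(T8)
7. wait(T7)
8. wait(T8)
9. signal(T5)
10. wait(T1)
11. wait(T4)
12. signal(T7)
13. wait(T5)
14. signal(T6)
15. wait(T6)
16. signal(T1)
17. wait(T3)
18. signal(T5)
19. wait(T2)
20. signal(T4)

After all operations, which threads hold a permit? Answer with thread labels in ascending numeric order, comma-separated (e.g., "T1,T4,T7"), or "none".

Answer: T2,T3,T6,T8

Derivation:
Step 1: wait(T6) -> count=3 queue=[] holders={T6}
Step 2: signal(T6) -> count=4 queue=[] holders={none}
Step 3: wait(T6) -> count=3 queue=[] holders={T6}
Step 4: wait(T5) -> count=2 queue=[] holders={T5,T6}
Step 5: wait(T8) -> count=1 queue=[] holders={T5,T6,T8}
Step 6: signal(T8) -> count=2 queue=[] holders={T5,T6}
Step 7: wait(T7) -> count=1 queue=[] holders={T5,T6,T7}
Step 8: wait(T8) -> count=0 queue=[] holders={T5,T6,T7,T8}
Step 9: signal(T5) -> count=1 queue=[] holders={T6,T7,T8}
Step 10: wait(T1) -> count=0 queue=[] holders={T1,T6,T7,T8}
Step 11: wait(T4) -> count=0 queue=[T4] holders={T1,T6,T7,T8}
Step 12: signal(T7) -> count=0 queue=[] holders={T1,T4,T6,T8}
Step 13: wait(T5) -> count=0 queue=[T5] holders={T1,T4,T6,T8}
Step 14: signal(T6) -> count=0 queue=[] holders={T1,T4,T5,T8}
Step 15: wait(T6) -> count=0 queue=[T6] holders={T1,T4,T5,T8}
Step 16: signal(T1) -> count=0 queue=[] holders={T4,T5,T6,T8}
Step 17: wait(T3) -> count=0 queue=[T3] holders={T4,T5,T6,T8}
Step 18: signal(T5) -> count=0 queue=[] holders={T3,T4,T6,T8}
Step 19: wait(T2) -> count=0 queue=[T2] holders={T3,T4,T6,T8}
Step 20: signal(T4) -> count=0 queue=[] holders={T2,T3,T6,T8}
Final holders: T2,T3,T6,T8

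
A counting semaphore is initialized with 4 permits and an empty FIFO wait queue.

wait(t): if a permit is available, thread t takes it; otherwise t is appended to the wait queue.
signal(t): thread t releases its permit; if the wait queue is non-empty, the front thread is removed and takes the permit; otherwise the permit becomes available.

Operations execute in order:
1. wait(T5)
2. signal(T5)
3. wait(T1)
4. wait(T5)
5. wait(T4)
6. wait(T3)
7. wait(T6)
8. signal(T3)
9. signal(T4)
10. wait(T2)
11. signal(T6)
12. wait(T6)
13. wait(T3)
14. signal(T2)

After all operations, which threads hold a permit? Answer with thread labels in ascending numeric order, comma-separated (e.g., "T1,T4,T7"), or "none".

Answer: T1,T3,T5,T6

Derivation:
Step 1: wait(T5) -> count=3 queue=[] holders={T5}
Step 2: signal(T5) -> count=4 queue=[] holders={none}
Step 3: wait(T1) -> count=3 queue=[] holders={T1}
Step 4: wait(T5) -> count=2 queue=[] holders={T1,T5}
Step 5: wait(T4) -> count=1 queue=[] holders={T1,T4,T5}
Step 6: wait(T3) -> count=0 queue=[] holders={T1,T3,T4,T5}
Step 7: wait(T6) -> count=0 queue=[T6] holders={T1,T3,T4,T5}
Step 8: signal(T3) -> count=0 queue=[] holders={T1,T4,T5,T6}
Step 9: signal(T4) -> count=1 queue=[] holders={T1,T5,T6}
Step 10: wait(T2) -> count=0 queue=[] holders={T1,T2,T5,T6}
Step 11: signal(T6) -> count=1 queue=[] holders={T1,T2,T5}
Step 12: wait(T6) -> count=0 queue=[] holders={T1,T2,T5,T6}
Step 13: wait(T3) -> count=0 queue=[T3] holders={T1,T2,T5,T6}
Step 14: signal(T2) -> count=0 queue=[] holders={T1,T3,T5,T6}
Final holders: T1,T3,T5,T6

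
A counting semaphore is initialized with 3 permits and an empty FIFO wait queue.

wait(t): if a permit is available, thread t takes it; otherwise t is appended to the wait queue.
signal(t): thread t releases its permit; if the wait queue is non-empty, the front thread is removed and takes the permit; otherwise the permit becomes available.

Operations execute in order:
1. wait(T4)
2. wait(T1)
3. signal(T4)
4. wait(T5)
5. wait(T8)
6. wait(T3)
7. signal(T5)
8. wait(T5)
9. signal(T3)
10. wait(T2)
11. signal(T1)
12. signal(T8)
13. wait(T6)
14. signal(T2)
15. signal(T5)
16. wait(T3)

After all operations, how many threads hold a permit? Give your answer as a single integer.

Step 1: wait(T4) -> count=2 queue=[] holders={T4}
Step 2: wait(T1) -> count=1 queue=[] holders={T1,T4}
Step 3: signal(T4) -> count=2 queue=[] holders={T1}
Step 4: wait(T5) -> count=1 queue=[] holders={T1,T5}
Step 5: wait(T8) -> count=0 queue=[] holders={T1,T5,T8}
Step 6: wait(T3) -> count=0 queue=[T3] holders={T1,T5,T8}
Step 7: signal(T5) -> count=0 queue=[] holders={T1,T3,T8}
Step 8: wait(T5) -> count=0 queue=[T5] holders={T1,T3,T8}
Step 9: signal(T3) -> count=0 queue=[] holders={T1,T5,T8}
Step 10: wait(T2) -> count=0 queue=[T2] holders={T1,T5,T8}
Step 11: signal(T1) -> count=0 queue=[] holders={T2,T5,T8}
Step 12: signal(T8) -> count=1 queue=[] holders={T2,T5}
Step 13: wait(T6) -> count=0 queue=[] holders={T2,T5,T6}
Step 14: signal(T2) -> count=1 queue=[] holders={T5,T6}
Step 15: signal(T5) -> count=2 queue=[] holders={T6}
Step 16: wait(T3) -> count=1 queue=[] holders={T3,T6}
Final holders: {T3,T6} -> 2 thread(s)

Answer: 2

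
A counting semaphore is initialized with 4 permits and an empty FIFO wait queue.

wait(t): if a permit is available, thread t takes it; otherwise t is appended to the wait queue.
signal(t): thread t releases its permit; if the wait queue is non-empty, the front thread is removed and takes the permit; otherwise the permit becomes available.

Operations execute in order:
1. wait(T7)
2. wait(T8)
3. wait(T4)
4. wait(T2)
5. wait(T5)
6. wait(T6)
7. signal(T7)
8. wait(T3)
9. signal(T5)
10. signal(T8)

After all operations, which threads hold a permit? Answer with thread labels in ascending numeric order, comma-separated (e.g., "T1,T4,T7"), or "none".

Answer: T2,T3,T4,T6

Derivation:
Step 1: wait(T7) -> count=3 queue=[] holders={T7}
Step 2: wait(T8) -> count=2 queue=[] holders={T7,T8}
Step 3: wait(T4) -> count=1 queue=[] holders={T4,T7,T8}
Step 4: wait(T2) -> count=0 queue=[] holders={T2,T4,T7,T8}
Step 5: wait(T5) -> count=0 queue=[T5] holders={T2,T4,T7,T8}
Step 6: wait(T6) -> count=0 queue=[T5,T6] holders={T2,T4,T7,T8}
Step 7: signal(T7) -> count=0 queue=[T6] holders={T2,T4,T5,T8}
Step 8: wait(T3) -> count=0 queue=[T6,T3] holders={T2,T4,T5,T8}
Step 9: signal(T5) -> count=0 queue=[T3] holders={T2,T4,T6,T8}
Step 10: signal(T8) -> count=0 queue=[] holders={T2,T3,T4,T6}
Final holders: T2,T3,T4,T6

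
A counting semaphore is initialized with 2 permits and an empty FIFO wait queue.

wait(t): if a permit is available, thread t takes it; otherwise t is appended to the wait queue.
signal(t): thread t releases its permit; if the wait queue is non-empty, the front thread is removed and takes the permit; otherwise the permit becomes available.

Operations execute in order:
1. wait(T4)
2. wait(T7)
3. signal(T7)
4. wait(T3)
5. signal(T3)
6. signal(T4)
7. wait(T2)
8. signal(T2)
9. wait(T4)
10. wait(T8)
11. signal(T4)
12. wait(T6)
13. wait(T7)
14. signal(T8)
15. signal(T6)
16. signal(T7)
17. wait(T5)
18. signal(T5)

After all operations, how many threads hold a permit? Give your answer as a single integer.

Step 1: wait(T4) -> count=1 queue=[] holders={T4}
Step 2: wait(T7) -> count=0 queue=[] holders={T4,T7}
Step 3: signal(T7) -> count=1 queue=[] holders={T4}
Step 4: wait(T3) -> count=0 queue=[] holders={T3,T4}
Step 5: signal(T3) -> count=1 queue=[] holders={T4}
Step 6: signal(T4) -> count=2 queue=[] holders={none}
Step 7: wait(T2) -> count=1 queue=[] holders={T2}
Step 8: signal(T2) -> count=2 queue=[] holders={none}
Step 9: wait(T4) -> count=1 queue=[] holders={T4}
Step 10: wait(T8) -> count=0 queue=[] holders={T4,T8}
Step 11: signal(T4) -> count=1 queue=[] holders={T8}
Step 12: wait(T6) -> count=0 queue=[] holders={T6,T8}
Step 13: wait(T7) -> count=0 queue=[T7] holders={T6,T8}
Step 14: signal(T8) -> count=0 queue=[] holders={T6,T7}
Step 15: signal(T6) -> count=1 queue=[] holders={T7}
Step 16: signal(T7) -> count=2 queue=[] holders={none}
Step 17: wait(T5) -> count=1 queue=[] holders={T5}
Step 18: signal(T5) -> count=2 queue=[] holders={none}
Final holders: {none} -> 0 thread(s)

Answer: 0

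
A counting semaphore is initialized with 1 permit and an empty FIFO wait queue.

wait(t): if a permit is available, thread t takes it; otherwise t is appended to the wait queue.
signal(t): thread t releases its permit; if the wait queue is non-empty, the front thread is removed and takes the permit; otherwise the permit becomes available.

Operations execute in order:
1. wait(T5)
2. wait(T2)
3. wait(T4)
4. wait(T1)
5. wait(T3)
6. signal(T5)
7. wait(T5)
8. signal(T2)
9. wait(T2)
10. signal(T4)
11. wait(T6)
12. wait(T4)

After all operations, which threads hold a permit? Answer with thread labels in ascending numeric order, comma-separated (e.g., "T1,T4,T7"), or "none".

Answer: T1

Derivation:
Step 1: wait(T5) -> count=0 queue=[] holders={T5}
Step 2: wait(T2) -> count=0 queue=[T2] holders={T5}
Step 3: wait(T4) -> count=0 queue=[T2,T4] holders={T5}
Step 4: wait(T1) -> count=0 queue=[T2,T4,T1] holders={T5}
Step 5: wait(T3) -> count=0 queue=[T2,T4,T1,T3] holders={T5}
Step 6: signal(T5) -> count=0 queue=[T4,T1,T3] holders={T2}
Step 7: wait(T5) -> count=0 queue=[T4,T1,T3,T5] holders={T2}
Step 8: signal(T2) -> count=0 queue=[T1,T3,T5] holders={T4}
Step 9: wait(T2) -> count=0 queue=[T1,T3,T5,T2] holders={T4}
Step 10: signal(T4) -> count=0 queue=[T3,T5,T2] holders={T1}
Step 11: wait(T6) -> count=0 queue=[T3,T5,T2,T6] holders={T1}
Step 12: wait(T4) -> count=0 queue=[T3,T5,T2,T6,T4] holders={T1}
Final holders: T1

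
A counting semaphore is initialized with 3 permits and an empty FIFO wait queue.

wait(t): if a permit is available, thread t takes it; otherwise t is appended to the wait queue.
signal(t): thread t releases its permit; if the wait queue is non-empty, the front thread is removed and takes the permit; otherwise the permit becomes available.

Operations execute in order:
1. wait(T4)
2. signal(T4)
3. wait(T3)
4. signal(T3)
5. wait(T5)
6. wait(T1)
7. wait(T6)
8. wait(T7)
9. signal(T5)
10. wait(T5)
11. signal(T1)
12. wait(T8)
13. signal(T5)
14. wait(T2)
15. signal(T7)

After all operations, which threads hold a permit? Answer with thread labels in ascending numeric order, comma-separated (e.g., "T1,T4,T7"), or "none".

Answer: T2,T6,T8

Derivation:
Step 1: wait(T4) -> count=2 queue=[] holders={T4}
Step 2: signal(T4) -> count=3 queue=[] holders={none}
Step 3: wait(T3) -> count=2 queue=[] holders={T3}
Step 4: signal(T3) -> count=3 queue=[] holders={none}
Step 5: wait(T5) -> count=2 queue=[] holders={T5}
Step 6: wait(T1) -> count=1 queue=[] holders={T1,T5}
Step 7: wait(T6) -> count=0 queue=[] holders={T1,T5,T6}
Step 8: wait(T7) -> count=0 queue=[T7] holders={T1,T5,T6}
Step 9: signal(T5) -> count=0 queue=[] holders={T1,T6,T7}
Step 10: wait(T5) -> count=0 queue=[T5] holders={T1,T6,T7}
Step 11: signal(T1) -> count=0 queue=[] holders={T5,T6,T7}
Step 12: wait(T8) -> count=0 queue=[T8] holders={T5,T6,T7}
Step 13: signal(T5) -> count=0 queue=[] holders={T6,T7,T8}
Step 14: wait(T2) -> count=0 queue=[T2] holders={T6,T7,T8}
Step 15: signal(T7) -> count=0 queue=[] holders={T2,T6,T8}
Final holders: T2,T6,T8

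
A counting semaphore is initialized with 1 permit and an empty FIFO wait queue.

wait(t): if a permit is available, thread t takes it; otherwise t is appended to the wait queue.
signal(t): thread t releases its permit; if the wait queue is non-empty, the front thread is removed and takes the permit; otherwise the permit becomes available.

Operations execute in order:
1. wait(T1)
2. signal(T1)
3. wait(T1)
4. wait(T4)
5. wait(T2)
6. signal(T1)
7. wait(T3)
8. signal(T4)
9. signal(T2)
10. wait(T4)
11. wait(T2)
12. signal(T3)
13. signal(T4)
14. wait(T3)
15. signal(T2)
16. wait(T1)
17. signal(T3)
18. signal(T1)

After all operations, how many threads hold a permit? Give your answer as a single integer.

Answer: 0

Derivation:
Step 1: wait(T1) -> count=0 queue=[] holders={T1}
Step 2: signal(T1) -> count=1 queue=[] holders={none}
Step 3: wait(T1) -> count=0 queue=[] holders={T1}
Step 4: wait(T4) -> count=0 queue=[T4] holders={T1}
Step 5: wait(T2) -> count=0 queue=[T4,T2] holders={T1}
Step 6: signal(T1) -> count=0 queue=[T2] holders={T4}
Step 7: wait(T3) -> count=0 queue=[T2,T3] holders={T4}
Step 8: signal(T4) -> count=0 queue=[T3] holders={T2}
Step 9: signal(T2) -> count=0 queue=[] holders={T3}
Step 10: wait(T4) -> count=0 queue=[T4] holders={T3}
Step 11: wait(T2) -> count=0 queue=[T4,T2] holders={T3}
Step 12: signal(T3) -> count=0 queue=[T2] holders={T4}
Step 13: signal(T4) -> count=0 queue=[] holders={T2}
Step 14: wait(T3) -> count=0 queue=[T3] holders={T2}
Step 15: signal(T2) -> count=0 queue=[] holders={T3}
Step 16: wait(T1) -> count=0 queue=[T1] holders={T3}
Step 17: signal(T3) -> count=0 queue=[] holders={T1}
Step 18: signal(T1) -> count=1 queue=[] holders={none}
Final holders: {none} -> 0 thread(s)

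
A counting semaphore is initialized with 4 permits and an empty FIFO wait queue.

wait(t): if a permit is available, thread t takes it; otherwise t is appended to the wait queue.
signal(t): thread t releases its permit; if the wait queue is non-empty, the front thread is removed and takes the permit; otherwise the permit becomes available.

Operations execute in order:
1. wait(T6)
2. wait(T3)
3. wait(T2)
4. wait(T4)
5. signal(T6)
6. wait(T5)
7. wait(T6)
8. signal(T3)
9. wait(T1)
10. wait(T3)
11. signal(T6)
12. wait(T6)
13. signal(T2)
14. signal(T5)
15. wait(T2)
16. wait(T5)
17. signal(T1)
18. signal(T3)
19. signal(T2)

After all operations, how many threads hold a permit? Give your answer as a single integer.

Step 1: wait(T6) -> count=3 queue=[] holders={T6}
Step 2: wait(T3) -> count=2 queue=[] holders={T3,T6}
Step 3: wait(T2) -> count=1 queue=[] holders={T2,T3,T6}
Step 4: wait(T4) -> count=0 queue=[] holders={T2,T3,T4,T6}
Step 5: signal(T6) -> count=1 queue=[] holders={T2,T3,T4}
Step 6: wait(T5) -> count=0 queue=[] holders={T2,T3,T4,T5}
Step 7: wait(T6) -> count=0 queue=[T6] holders={T2,T3,T4,T5}
Step 8: signal(T3) -> count=0 queue=[] holders={T2,T4,T5,T6}
Step 9: wait(T1) -> count=0 queue=[T1] holders={T2,T4,T5,T6}
Step 10: wait(T3) -> count=0 queue=[T1,T3] holders={T2,T4,T5,T6}
Step 11: signal(T6) -> count=0 queue=[T3] holders={T1,T2,T4,T5}
Step 12: wait(T6) -> count=0 queue=[T3,T6] holders={T1,T2,T4,T5}
Step 13: signal(T2) -> count=0 queue=[T6] holders={T1,T3,T4,T5}
Step 14: signal(T5) -> count=0 queue=[] holders={T1,T3,T4,T6}
Step 15: wait(T2) -> count=0 queue=[T2] holders={T1,T3,T4,T6}
Step 16: wait(T5) -> count=0 queue=[T2,T5] holders={T1,T3,T4,T6}
Step 17: signal(T1) -> count=0 queue=[T5] holders={T2,T3,T4,T6}
Step 18: signal(T3) -> count=0 queue=[] holders={T2,T4,T5,T6}
Step 19: signal(T2) -> count=1 queue=[] holders={T4,T5,T6}
Final holders: {T4,T5,T6} -> 3 thread(s)

Answer: 3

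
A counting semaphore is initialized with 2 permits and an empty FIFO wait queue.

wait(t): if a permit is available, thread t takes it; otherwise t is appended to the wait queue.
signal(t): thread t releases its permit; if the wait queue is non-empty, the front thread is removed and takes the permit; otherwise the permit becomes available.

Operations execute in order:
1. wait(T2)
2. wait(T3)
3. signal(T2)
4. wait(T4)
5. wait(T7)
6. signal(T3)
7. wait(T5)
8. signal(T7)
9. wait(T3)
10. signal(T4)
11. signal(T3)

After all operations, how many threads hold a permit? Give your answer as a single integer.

Answer: 1

Derivation:
Step 1: wait(T2) -> count=1 queue=[] holders={T2}
Step 2: wait(T3) -> count=0 queue=[] holders={T2,T3}
Step 3: signal(T2) -> count=1 queue=[] holders={T3}
Step 4: wait(T4) -> count=0 queue=[] holders={T3,T4}
Step 5: wait(T7) -> count=0 queue=[T7] holders={T3,T4}
Step 6: signal(T3) -> count=0 queue=[] holders={T4,T7}
Step 7: wait(T5) -> count=0 queue=[T5] holders={T4,T7}
Step 8: signal(T7) -> count=0 queue=[] holders={T4,T5}
Step 9: wait(T3) -> count=0 queue=[T3] holders={T4,T5}
Step 10: signal(T4) -> count=0 queue=[] holders={T3,T5}
Step 11: signal(T3) -> count=1 queue=[] holders={T5}
Final holders: {T5} -> 1 thread(s)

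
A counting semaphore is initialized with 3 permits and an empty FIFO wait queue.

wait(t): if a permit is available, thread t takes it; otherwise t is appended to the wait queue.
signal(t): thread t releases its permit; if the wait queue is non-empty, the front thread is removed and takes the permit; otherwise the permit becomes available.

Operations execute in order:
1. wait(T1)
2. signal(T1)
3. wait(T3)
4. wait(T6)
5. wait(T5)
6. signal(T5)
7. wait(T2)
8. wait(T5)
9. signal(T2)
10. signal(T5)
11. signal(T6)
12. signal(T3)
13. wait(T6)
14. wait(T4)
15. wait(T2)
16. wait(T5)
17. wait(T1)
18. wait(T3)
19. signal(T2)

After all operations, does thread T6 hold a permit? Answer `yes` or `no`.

Answer: yes

Derivation:
Step 1: wait(T1) -> count=2 queue=[] holders={T1}
Step 2: signal(T1) -> count=3 queue=[] holders={none}
Step 3: wait(T3) -> count=2 queue=[] holders={T3}
Step 4: wait(T6) -> count=1 queue=[] holders={T3,T6}
Step 5: wait(T5) -> count=0 queue=[] holders={T3,T5,T6}
Step 6: signal(T5) -> count=1 queue=[] holders={T3,T6}
Step 7: wait(T2) -> count=0 queue=[] holders={T2,T3,T6}
Step 8: wait(T5) -> count=0 queue=[T5] holders={T2,T3,T6}
Step 9: signal(T2) -> count=0 queue=[] holders={T3,T5,T6}
Step 10: signal(T5) -> count=1 queue=[] holders={T3,T6}
Step 11: signal(T6) -> count=2 queue=[] holders={T3}
Step 12: signal(T3) -> count=3 queue=[] holders={none}
Step 13: wait(T6) -> count=2 queue=[] holders={T6}
Step 14: wait(T4) -> count=1 queue=[] holders={T4,T6}
Step 15: wait(T2) -> count=0 queue=[] holders={T2,T4,T6}
Step 16: wait(T5) -> count=0 queue=[T5] holders={T2,T4,T6}
Step 17: wait(T1) -> count=0 queue=[T5,T1] holders={T2,T4,T6}
Step 18: wait(T3) -> count=0 queue=[T5,T1,T3] holders={T2,T4,T6}
Step 19: signal(T2) -> count=0 queue=[T1,T3] holders={T4,T5,T6}
Final holders: {T4,T5,T6} -> T6 in holders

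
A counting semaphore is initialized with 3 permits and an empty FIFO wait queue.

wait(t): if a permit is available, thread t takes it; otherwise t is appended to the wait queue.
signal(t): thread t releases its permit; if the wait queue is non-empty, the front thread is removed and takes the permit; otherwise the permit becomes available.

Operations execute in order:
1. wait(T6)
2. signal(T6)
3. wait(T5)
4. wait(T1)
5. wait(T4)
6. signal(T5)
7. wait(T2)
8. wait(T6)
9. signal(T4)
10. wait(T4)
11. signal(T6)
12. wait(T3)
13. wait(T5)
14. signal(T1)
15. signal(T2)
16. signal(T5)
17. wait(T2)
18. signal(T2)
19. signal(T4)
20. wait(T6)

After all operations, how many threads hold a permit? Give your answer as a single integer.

Answer: 2

Derivation:
Step 1: wait(T6) -> count=2 queue=[] holders={T6}
Step 2: signal(T6) -> count=3 queue=[] holders={none}
Step 3: wait(T5) -> count=2 queue=[] holders={T5}
Step 4: wait(T1) -> count=1 queue=[] holders={T1,T5}
Step 5: wait(T4) -> count=0 queue=[] holders={T1,T4,T5}
Step 6: signal(T5) -> count=1 queue=[] holders={T1,T4}
Step 7: wait(T2) -> count=0 queue=[] holders={T1,T2,T4}
Step 8: wait(T6) -> count=0 queue=[T6] holders={T1,T2,T4}
Step 9: signal(T4) -> count=0 queue=[] holders={T1,T2,T6}
Step 10: wait(T4) -> count=0 queue=[T4] holders={T1,T2,T6}
Step 11: signal(T6) -> count=0 queue=[] holders={T1,T2,T4}
Step 12: wait(T3) -> count=0 queue=[T3] holders={T1,T2,T4}
Step 13: wait(T5) -> count=0 queue=[T3,T5] holders={T1,T2,T4}
Step 14: signal(T1) -> count=0 queue=[T5] holders={T2,T3,T4}
Step 15: signal(T2) -> count=0 queue=[] holders={T3,T4,T5}
Step 16: signal(T5) -> count=1 queue=[] holders={T3,T4}
Step 17: wait(T2) -> count=0 queue=[] holders={T2,T3,T4}
Step 18: signal(T2) -> count=1 queue=[] holders={T3,T4}
Step 19: signal(T4) -> count=2 queue=[] holders={T3}
Step 20: wait(T6) -> count=1 queue=[] holders={T3,T6}
Final holders: {T3,T6} -> 2 thread(s)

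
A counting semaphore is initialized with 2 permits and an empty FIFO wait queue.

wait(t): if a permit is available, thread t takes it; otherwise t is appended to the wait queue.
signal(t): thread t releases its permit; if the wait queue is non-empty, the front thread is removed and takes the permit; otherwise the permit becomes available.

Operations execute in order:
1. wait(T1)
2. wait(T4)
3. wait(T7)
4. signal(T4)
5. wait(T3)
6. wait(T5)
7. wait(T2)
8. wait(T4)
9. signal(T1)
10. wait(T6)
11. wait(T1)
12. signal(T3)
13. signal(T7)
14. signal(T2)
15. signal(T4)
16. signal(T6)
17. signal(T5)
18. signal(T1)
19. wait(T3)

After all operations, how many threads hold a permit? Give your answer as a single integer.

Step 1: wait(T1) -> count=1 queue=[] holders={T1}
Step 2: wait(T4) -> count=0 queue=[] holders={T1,T4}
Step 3: wait(T7) -> count=0 queue=[T7] holders={T1,T4}
Step 4: signal(T4) -> count=0 queue=[] holders={T1,T7}
Step 5: wait(T3) -> count=0 queue=[T3] holders={T1,T7}
Step 6: wait(T5) -> count=0 queue=[T3,T5] holders={T1,T7}
Step 7: wait(T2) -> count=0 queue=[T3,T5,T2] holders={T1,T7}
Step 8: wait(T4) -> count=0 queue=[T3,T5,T2,T4] holders={T1,T7}
Step 9: signal(T1) -> count=0 queue=[T5,T2,T4] holders={T3,T7}
Step 10: wait(T6) -> count=0 queue=[T5,T2,T4,T6] holders={T3,T7}
Step 11: wait(T1) -> count=0 queue=[T5,T2,T4,T6,T1] holders={T3,T7}
Step 12: signal(T3) -> count=0 queue=[T2,T4,T6,T1] holders={T5,T7}
Step 13: signal(T7) -> count=0 queue=[T4,T6,T1] holders={T2,T5}
Step 14: signal(T2) -> count=0 queue=[T6,T1] holders={T4,T5}
Step 15: signal(T4) -> count=0 queue=[T1] holders={T5,T6}
Step 16: signal(T6) -> count=0 queue=[] holders={T1,T5}
Step 17: signal(T5) -> count=1 queue=[] holders={T1}
Step 18: signal(T1) -> count=2 queue=[] holders={none}
Step 19: wait(T3) -> count=1 queue=[] holders={T3}
Final holders: {T3} -> 1 thread(s)

Answer: 1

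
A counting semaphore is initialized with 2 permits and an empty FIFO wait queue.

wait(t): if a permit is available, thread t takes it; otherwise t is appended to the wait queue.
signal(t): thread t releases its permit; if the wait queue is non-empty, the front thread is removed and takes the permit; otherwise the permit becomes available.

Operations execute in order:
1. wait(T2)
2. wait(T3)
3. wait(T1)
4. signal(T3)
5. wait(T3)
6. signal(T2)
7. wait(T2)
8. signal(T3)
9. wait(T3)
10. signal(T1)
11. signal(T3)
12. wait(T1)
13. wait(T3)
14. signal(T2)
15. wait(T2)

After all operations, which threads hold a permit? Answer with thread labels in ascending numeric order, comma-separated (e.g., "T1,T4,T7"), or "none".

Step 1: wait(T2) -> count=1 queue=[] holders={T2}
Step 2: wait(T3) -> count=0 queue=[] holders={T2,T3}
Step 3: wait(T1) -> count=0 queue=[T1] holders={T2,T3}
Step 4: signal(T3) -> count=0 queue=[] holders={T1,T2}
Step 5: wait(T3) -> count=0 queue=[T3] holders={T1,T2}
Step 6: signal(T2) -> count=0 queue=[] holders={T1,T3}
Step 7: wait(T2) -> count=0 queue=[T2] holders={T1,T3}
Step 8: signal(T3) -> count=0 queue=[] holders={T1,T2}
Step 9: wait(T3) -> count=0 queue=[T3] holders={T1,T2}
Step 10: signal(T1) -> count=0 queue=[] holders={T2,T3}
Step 11: signal(T3) -> count=1 queue=[] holders={T2}
Step 12: wait(T1) -> count=0 queue=[] holders={T1,T2}
Step 13: wait(T3) -> count=0 queue=[T3] holders={T1,T2}
Step 14: signal(T2) -> count=0 queue=[] holders={T1,T3}
Step 15: wait(T2) -> count=0 queue=[T2] holders={T1,T3}
Final holders: T1,T3

Answer: T1,T3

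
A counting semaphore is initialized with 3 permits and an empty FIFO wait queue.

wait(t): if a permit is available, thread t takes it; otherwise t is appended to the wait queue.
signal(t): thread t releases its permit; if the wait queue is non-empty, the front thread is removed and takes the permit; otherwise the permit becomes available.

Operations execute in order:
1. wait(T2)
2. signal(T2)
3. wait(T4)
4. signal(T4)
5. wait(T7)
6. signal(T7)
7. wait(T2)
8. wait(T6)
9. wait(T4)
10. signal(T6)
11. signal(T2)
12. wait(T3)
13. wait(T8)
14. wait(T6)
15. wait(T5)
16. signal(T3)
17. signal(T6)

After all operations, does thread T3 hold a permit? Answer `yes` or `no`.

Answer: no

Derivation:
Step 1: wait(T2) -> count=2 queue=[] holders={T2}
Step 2: signal(T2) -> count=3 queue=[] holders={none}
Step 3: wait(T4) -> count=2 queue=[] holders={T4}
Step 4: signal(T4) -> count=3 queue=[] holders={none}
Step 5: wait(T7) -> count=2 queue=[] holders={T7}
Step 6: signal(T7) -> count=3 queue=[] holders={none}
Step 7: wait(T2) -> count=2 queue=[] holders={T2}
Step 8: wait(T6) -> count=1 queue=[] holders={T2,T6}
Step 9: wait(T4) -> count=0 queue=[] holders={T2,T4,T6}
Step 10: signal(T6) -> count=1 queue=[] holders={T2,T4}
Step 11: signal(T2) -> count=2 queue=[] holders={T4}
Step 12: wait(T3) -> count=1 queue=[] holders={T3,T4}
Step 13: wait(T8) -> count=0 queue=[] holders={T3,T4,T8}
Step 14: wait(T6) -> count=0 queue=[T6] holders={T3,T4,T8}
Step 15: wait(T5) -> count=0 queue=[T6,T5] holders={T3,T4,T8}
Step 16: signal(T3) -> count=0 queue=[T5] holders={T4,T6,T8}
Step 17: signal(T6) -> count=0 queue=[] holders={T4,T5,T8}
Final holders: {T4,T5,T8} -> T3 not in holders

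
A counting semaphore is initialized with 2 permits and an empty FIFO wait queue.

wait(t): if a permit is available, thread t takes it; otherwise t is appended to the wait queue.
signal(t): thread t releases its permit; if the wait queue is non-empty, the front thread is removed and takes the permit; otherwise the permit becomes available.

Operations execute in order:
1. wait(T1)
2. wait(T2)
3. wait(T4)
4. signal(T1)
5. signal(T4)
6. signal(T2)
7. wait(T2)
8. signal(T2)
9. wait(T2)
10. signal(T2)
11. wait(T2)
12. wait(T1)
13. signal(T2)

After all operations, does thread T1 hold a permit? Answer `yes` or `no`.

Step 1: wait(T1) -> count=1 queue=[] holders={T1}
Step 2: wait(T2) -> count=0 queue=[] holders={T1,T2}
Step 3: wait(T4) -> count=0 queue=[T4] holders={T1,T2}
Step 4: signal(T1) -> count=0 queue=[] holders={T2,T4}
Step 5: signal(T4) -> count=1 queue=[] holders={T2}
Step 6: signal(T2) -> count=2 queue=[] holders={none}
Step 7: wait(T2) -> count=1 queue=[] holders={T2}
Step 8: signal(T2) -> count=2 queue=[] holders={none}
Step 9: wait(T2) -> count=1 queue=[] holders={T2}
Step 10: signal(T2) -> count=2 queue=[] holders={none}
Step 11: wait(T2) -> count=1 queue=[] holders={T2}
Step 12: wait(T1) -> count=0 queue=[] holders={T1,T2}
Step 13: signal(T2) -> count=1 queue=[] holders={T1}
Final holders: {T1} -> T1 in holders

Answer: yes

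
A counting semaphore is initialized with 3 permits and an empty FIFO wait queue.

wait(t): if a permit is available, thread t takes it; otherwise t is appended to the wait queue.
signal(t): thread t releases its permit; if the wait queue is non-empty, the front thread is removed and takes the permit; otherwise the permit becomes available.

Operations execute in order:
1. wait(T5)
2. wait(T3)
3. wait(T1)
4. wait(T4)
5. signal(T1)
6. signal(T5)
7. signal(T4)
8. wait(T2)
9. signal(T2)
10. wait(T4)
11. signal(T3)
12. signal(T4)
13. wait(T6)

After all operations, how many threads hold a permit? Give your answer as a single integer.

Step 1: wait(T5) -> count=2 queue=[] holders={T5}
Step 2: wait(T3) -> count=1 queue=[] holders={T3,T5}
Step 3: wait(T1) -> count=0 queue=[] holders={T1,T3,T5}
Step 4: wait(T4) -> count=0 queue=[T4] holders={T1,T3,T5}
Step 5: signal(T1) -> count=0 queue=[] holders={T3,T4,T5}
Step 6: signal(T5) -> count=1 queue=[] holders={T3,T4}
Step 7: signal(T4) -> count=2 queue=[] holders={T3}
Step 8: wait(T2) -> count=1 queue=[] holders={T2,T3}
Step 9: signal(T2) -> count=2 queue=[] holders={T3}
Step 10: wait(T4) -> count=1 queue=[] holders={T3,T4}
Step 11: signal(T3) -> count=2 queue=[] holders={T4}
Step 12: signal(T4) -> count=3 queue=[] holders={none}
Step 13: wait(T6) -> count=2 queue=[] holders={T6}
Final holders: {T6} -> 1 thread(s)

Answer: 1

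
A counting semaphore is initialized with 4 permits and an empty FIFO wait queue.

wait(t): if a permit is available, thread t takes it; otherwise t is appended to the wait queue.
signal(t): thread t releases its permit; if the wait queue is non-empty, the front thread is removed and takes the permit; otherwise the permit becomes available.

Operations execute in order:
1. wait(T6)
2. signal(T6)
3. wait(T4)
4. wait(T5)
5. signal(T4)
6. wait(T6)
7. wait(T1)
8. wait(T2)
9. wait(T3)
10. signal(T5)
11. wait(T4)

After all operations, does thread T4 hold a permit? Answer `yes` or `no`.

Answer: no

Derivation:
Step 1: wait(T6) -> count=3 queue=[] holders={T6}
Step 2: signal(T6) -> count=4 queue=[] holders={none}
Step 3: wait(T4) -> count=3 queue=[] holders={T4}
Step 4: wait(T5) -> count=2 queue=[] holders={T4,T5}
Step 5: signal(T4) -> count=3 queue=[] holders={T5}
Step 6: wait(T6) -> count=2 queue=[] holders={T5,T6}
Step 7: wait(T1) -> count=1 queue=[] holders={T1,T5,T6}
Step 8: wait(T2) -> count=0 queue=[] holders={T1,T2,T5,T6}
Step 9: wait(T3) -> count=0 queue=[T3] holders={T1,T2,T5,T6}
Step 10: signal(T5) -> count=0 queue=[] holders={T1,T2,T3,T6}
Step 11: wait(T4) -> count=0 queue=[T4] holders={T1,T2,T3,T6}
Final holders: {T1,T2,T3,T6} -> T4 not in holders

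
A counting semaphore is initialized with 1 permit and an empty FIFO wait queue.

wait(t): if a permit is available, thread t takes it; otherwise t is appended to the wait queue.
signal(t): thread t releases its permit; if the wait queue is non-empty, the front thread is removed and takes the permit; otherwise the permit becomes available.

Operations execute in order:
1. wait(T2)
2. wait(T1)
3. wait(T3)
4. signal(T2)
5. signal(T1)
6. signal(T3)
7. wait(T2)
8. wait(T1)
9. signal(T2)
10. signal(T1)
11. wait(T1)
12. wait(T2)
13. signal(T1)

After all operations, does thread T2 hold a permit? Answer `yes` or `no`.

Step 1: wait(T2) -> count=0 queue=[] holders={T2}
Step 2: wait(T1) -> count=0 queue=[T1] holders={T2}
Step 3: wait(T3) -> count=0 queue=[T1,T3] holders={T2}
Step 4: signal(T2) -> count=0 queue=[T3] holders={T1}
Step 5: signal(T1) -> count=0 queue=[] holders={T3}
Step 6: signal(T3) -> count=1 queue=[] holders={none}
Step 7: wait(T2) -> count=0 queue=[] holders={T2}
Step 8: wait(T1) -> count=0 queue=[T1] holders={T2}
Step 9: signal(T2) -> count=0 queue=[] holders={T1}
Step 10: signal(T1) -> count=1 queue=[] holders={none}
Step 11: wait(T1) -> count=0 queue=[] holders={T1}
Step 12: wait(T2) -> count=0 queue=[T2] holders={T1}
Step 13: signal(T1) -> count=0 queue=[] holders={T2}
Final holders: {T2} -> T2 in holders

Answer: yes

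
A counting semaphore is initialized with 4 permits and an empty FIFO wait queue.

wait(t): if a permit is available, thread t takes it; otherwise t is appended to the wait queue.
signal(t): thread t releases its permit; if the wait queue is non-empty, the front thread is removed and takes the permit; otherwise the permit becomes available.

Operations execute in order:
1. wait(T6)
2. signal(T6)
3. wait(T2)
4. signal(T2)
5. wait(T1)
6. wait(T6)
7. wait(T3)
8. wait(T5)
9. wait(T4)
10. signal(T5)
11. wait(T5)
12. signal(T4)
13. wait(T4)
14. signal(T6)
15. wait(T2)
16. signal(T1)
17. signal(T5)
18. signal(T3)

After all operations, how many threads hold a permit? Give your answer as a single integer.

Answer: 2

Derivation:
Step 1: wait(T6) -> count=3 queue=[] holders={T6}
Step 2: signal(T6) -> count=4 queue=[] holders={none}
Step 3: wait(T2) -> count=3 queue=[] holders={T2}
Step 4: signal(T2) -> count=4 queue=[] holders={none}
Step 5: wait(T1) -> count=3 queue=[] holders={T1}
Step 6: wait(T6) -> count=2 queue=[] holders={T1,T6}
Step 7: wait(T3) -> count=1 queue=[] holders={T1,T3,T6}
Step 8: wait(T5) -> count=0 queue=[] holders={T1,T3,T5,T6}
Step 9: wait(T4) -> count=0 queue=[T4] holders={T1,T3,T5,T6}
Step 10: signal(T5) -> count=0 queue=[] holders={T1,T3,T4,T6}
Step 11: wait(T5) -> count=0 queue=[T5] holders={T1,T3,T4,T6}
Step 12: signal(T4) -> count=0 queue=[] holders={T1,T3,T5,T6}
Step 13: wait(T4) -> count=0 queue=[T4] holders={T1,T3,T5,T6}
Step 14: signal(T6) -> count=0 queue=[] holders={T1,T3,T4,T5}
Step 15: wait(T2) -> count=0 queue=[T2] holders={T1,T3,T4,T5}
Step 16: signal(T1) -> count=0 queue=[] holders={T2,T3,T4,T5}
Step 17: signal(T5) -> count=1 queue=[] holders={T2,T3,T4}
Step 18: signal(T3) -> count=2 queue=[] holders={T2,T4}
Final holders: {T2,T4} -> 2 thread(s)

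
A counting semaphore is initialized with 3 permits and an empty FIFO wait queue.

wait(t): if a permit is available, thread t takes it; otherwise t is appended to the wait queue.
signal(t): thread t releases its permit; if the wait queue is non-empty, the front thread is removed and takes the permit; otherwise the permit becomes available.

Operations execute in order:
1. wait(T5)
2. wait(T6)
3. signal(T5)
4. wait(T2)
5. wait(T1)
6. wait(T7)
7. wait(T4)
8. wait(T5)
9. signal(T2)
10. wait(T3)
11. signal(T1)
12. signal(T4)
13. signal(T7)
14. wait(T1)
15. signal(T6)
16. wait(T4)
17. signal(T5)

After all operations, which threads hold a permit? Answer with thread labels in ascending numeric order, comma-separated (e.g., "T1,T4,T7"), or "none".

Step 1: wait(T5) -> count=2 queue=[] holders={T5}
Step 2: wait(T6) -> count=1 queue=[] holders={T5,T6}
Step 3: signal(T5) -> count=2 queue=[] holders={T6}
Step 4: wait(T2) -> count=1 queue=[] holders={T2,T6}
Step 5: wait(T1) -> count=0 queue=[] holders={T1,T2,T6}
Step 6: wait(T7) -> count=0 queue=[T7] holders={T1,T2,T6}
Step 7: wait(T4) -> count=0 queue=[T7,T4] holders={T1,T2,T6}
Step 8: wait(T5) -> count=0 queue=[T7,T4,T5] holders={T1,T2,T6}
Step 9: signal(T2) -> count=0 queue=[T4,T5] holders={T1,T6,T7}
Step 10: wait(T3) -> count=0 queue=[T4,T5,T3] holders={T1,T6,T7}
Step 11: signal(T1) -> count=0 queue=[T5,T3] holders={T4,T6,T7}
Step 12: signal(T4) -> count=0 queue=[T3] holders={T5,T6,T7}
Step 13: signal(T7) -> count=0 queue=[] holders={T3,T5,T6}
Step 14: wait(T1) -> count=0 queue=[T1] holders={T3,T5,T6}
Step 15: signal(T6) -> count=0 queue=[] holders={T1,T3,T5}
Step 16: wait(T4) -> count=0 queue=[T4] holders={T1,T3,T5}
Step 17: signal(T5) -> count=0 queue=[] holders={T1,T3,T4}
Final holders: T1,T3,T4

Answer: T1,T3,T4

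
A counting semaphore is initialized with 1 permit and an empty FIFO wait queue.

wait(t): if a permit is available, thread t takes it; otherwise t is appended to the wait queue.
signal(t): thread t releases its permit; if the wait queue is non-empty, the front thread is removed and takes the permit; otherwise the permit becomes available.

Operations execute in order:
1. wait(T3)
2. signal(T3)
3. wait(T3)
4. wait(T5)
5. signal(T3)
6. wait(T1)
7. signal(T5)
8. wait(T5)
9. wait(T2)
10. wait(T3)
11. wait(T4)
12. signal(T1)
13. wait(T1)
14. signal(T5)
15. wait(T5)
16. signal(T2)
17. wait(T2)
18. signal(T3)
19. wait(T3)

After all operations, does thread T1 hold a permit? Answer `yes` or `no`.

Answer: no

Derivation:
Step 1: wait(T3) -> count=0 queue=[] holders={T3}
Step 2: signal(T3) -> count=1 queue=[] holders={none}
Step 3: wait(T3) -> count=0 queue=[] holders={T3}
Step 4: wait(T5) -> count=0 queue=[T5] holders={T3}
Step 5: signal(T3) -> count=0 queue=[] holders={T5}
Step 6: wait(T1) -> count=0 queue=[T1] holders={T5}
Step 7: signal(T5) -> count=0 queue=[] holders={T1}
Step 8: wait(T5) -> count=0 queue=[T5] holders={T1}
Step 9: wait(T2) -> count=0 queue=[T5,T2] holders={T1}
Step 10: wait(T3) -> count=0 queue=[T5,T2,T3] holders={T1}
Step 11: wait(T4) -> count=0 queue=[T5,T2,T3,T4] holders={T1}
Step 12: signal(T1) -> count=0 queue=[T2,T3,T4] holders={T5}
Step 13: wait(T1) -> count=0 queue=[T2,T3,T4,T1] holders={T5}
Step 14: signal(T5) -> count=0 queue=[T3,T4,T1] holders={T2}
Step 15: wait(T5) -> count=0 queue=[T3,T4,T1,T5] holders={T2}
Step 16: signal(T2) -> count=0 queue=[T4,T1,T5] holders={T3}
Step 17: wait(T2) -> count=0 queue=[T4,T1,T5,T2] holders={T3}
Step 18: signal(T3) -> count=0 queue=[T1,T5,T2] holders={T4}
Step 19: wait(T3) -> count=0 queue=[T1,T5,T2,T3] holders={T4}
Final holders: {T4} -> T1 not in holders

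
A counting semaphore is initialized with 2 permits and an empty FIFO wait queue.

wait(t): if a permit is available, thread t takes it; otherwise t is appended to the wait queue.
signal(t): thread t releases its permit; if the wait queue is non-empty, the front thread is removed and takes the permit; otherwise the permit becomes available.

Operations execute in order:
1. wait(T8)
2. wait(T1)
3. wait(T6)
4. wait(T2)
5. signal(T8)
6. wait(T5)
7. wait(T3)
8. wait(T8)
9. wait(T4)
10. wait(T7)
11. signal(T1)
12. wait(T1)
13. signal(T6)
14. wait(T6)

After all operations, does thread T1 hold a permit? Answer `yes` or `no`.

Step 1: wait(T8) -> count=1 queue=[] holders={T8}
Step 2: wait(T1) -> count=0 queue=[] holders={T1,T8}
Step 3: wait(T6) -> count=0 queue=[T6] holders={T1,T8}
Step 4: wait(T2) -> count=0 queue=[T6,T2] holders={T1,T8}
Step 5: signal(T8) -> count=0 queue=[T2] holders={T1,T6}
Step 6: wait(T5) -> count=0 queue=[T2,T5] holders={T1,T6}
Step 7: wait(T3) -> count=0 queue=[T2,T5,T3] holders={T1,T6}
Step 8: wait(T8) -> count=0 queue=[T2,T5,T3,T8] holders={T1,T6}
Step 9: wait(T4) -> count=0 queue=[T2,T5,T3,T8,T4] holders={T1,T6}
Step 10: wait(T7) -> count=0 queue=[T2,T5,T3,T8,T4,T7] holders={T1,T6}
Step 11: signal(T1) -> count=0 queue=[T5,T3,T8,T4,T7] holders={T2,T6}
Step 12: wait(T1) -> count=0 queue=[T5,T3,T8,T4,T7,T1] holders={T2,T6}
Step 13: signal(T6) -> count=0 queue=[T3,T8,T4,T7,T1] holders={T2,T5}
Step 14: wait(T6) -> count=0 queue=[T3,T8,T4,T7,T1,T6] holders={T2,T5}
Final holders: {T2,T5} -> T1 not in holders

Answer: no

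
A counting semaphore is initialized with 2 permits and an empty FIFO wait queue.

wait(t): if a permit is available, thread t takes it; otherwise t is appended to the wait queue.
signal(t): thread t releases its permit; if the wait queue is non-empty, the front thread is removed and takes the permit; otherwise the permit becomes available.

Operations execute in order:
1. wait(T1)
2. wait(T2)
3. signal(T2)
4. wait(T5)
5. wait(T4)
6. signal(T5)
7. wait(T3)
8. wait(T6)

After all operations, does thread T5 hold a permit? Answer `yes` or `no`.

Answer: no

Derivation:
Step 1: wait(T1) -> count=1 queue=[] holders={T1}
Step 2: wait(T2) -> count=0 queue=[] holders={T1,T2}
Step 3: signal(T2) -> count=1 queue=[] holders={T1}
Step 4: wait(T5) -> count=0 queue=[] holders={T1,T5}
Step 5: wait(T4) -> count=0 queue=[T4] holders={T1,T5}
Step 6: signal(T5) -> count=0 queue=[] holders={T1,T4}
Step 7: wait(T3) -> count=0 queue=[T3] holders={T1,T4}
Step 8: wait(T6) -> count=0 queue=[T3,T6] holders={T1,T4}
Final holders: {T1,T4} -> T5 not in holders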